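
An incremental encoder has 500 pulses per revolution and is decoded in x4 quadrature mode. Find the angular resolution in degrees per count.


resolution = 360 / (PPR * 4) = 360 / 2000 = 0.1800

0.1800 degrees


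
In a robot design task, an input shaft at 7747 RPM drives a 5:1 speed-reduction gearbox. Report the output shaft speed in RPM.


omega_out = omega_in / N = 7747 / 5 = 1549.4000

1549.4000 RPM


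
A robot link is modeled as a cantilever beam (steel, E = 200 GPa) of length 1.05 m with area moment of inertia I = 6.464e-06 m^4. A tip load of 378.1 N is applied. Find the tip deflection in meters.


delta = F*L^3/(3*E*I) = 378.1*1.05^3/(3*2.000e+11*6.464e-06)
      = 437.6980125/3878400 = 1.1286e-04

1.1286e-04 m


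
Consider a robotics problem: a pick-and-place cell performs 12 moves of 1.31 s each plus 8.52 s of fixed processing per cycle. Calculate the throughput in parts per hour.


T_cycle = 12*1.31 + 8.52 = 24.2400 s
rate = 3600/T = 148.5149

148.5149 parts/hour


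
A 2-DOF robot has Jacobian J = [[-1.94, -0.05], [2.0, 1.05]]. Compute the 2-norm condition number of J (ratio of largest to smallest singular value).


JJ^T eigenvalues: trace(JJ^T) = 8.8686, det(JJ^T) = det(J)^2 = 3.75196900
s_max^2 = (8.8686 + sqrt(63.64418996))/2 = 8.42316544
s_min^2 = (8.8686 - sqrt(63.64418996))/2 = 0.44543456
kappa = s_max/s_min = sqrt(8.42316544/0.44543456) = 4.3486

4.3486


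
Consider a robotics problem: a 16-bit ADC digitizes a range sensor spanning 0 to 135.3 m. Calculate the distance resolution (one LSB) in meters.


res = range / 2^n = 135.3/2^16 = 135.3/65536 = 0.0021

0.0021 m


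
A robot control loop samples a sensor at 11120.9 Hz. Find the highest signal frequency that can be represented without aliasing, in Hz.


f_max = f_s/2 = 11120.9/2 = 5560.4500

5560.4500 Hz


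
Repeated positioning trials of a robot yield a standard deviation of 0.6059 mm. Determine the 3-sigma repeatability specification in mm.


repeatability = 3*sigma = 3*0.6059 = 1.8177

1.8177 mm


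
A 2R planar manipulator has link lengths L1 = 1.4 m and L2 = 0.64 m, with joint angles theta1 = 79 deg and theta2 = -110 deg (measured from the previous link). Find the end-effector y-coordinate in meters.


y = L1*sin(th1) + L2*sin(th1+th2) = 1.4*sin(79 deg) + 0.64*sin(-31 deg) = 1.0447

1.0447 m


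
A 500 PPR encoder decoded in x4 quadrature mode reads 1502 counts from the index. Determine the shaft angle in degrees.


angle = counts * 360 / (PPR*4) = 1502 * 360 / 2000 = 270.3600

270.3600 degrees


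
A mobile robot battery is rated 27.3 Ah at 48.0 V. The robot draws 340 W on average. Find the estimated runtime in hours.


E = 27.3*48.0 = 1310.4000 Wh
t = E/P = 1310.4000/340 = 3.8541

3.8541 hours


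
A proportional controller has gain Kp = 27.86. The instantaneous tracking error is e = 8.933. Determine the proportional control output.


u_P = Kp * e = 27.86 * 8.933 = 248.8734

248.8734


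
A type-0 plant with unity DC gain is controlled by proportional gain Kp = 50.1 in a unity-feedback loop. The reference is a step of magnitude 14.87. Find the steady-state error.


e_ss = R/(1 + Kp) = 14.87/(1 + 50.1) = 14.87/51.1000 = 0.2910

0.2910


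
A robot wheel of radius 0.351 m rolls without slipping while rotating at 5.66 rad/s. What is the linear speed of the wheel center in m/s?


v = omega * r = 5.66 * 0.351 = 1.9867

1.9867 m/s


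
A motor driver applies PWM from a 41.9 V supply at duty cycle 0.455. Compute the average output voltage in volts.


V_avg = V_supply * D = 41.9*0.455 = 19.0645

19.0645 V


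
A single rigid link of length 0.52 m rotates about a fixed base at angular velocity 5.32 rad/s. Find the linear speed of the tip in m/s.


v = L*omega = 0.52 * 5.32 = 2.7664

2.7664 m/s


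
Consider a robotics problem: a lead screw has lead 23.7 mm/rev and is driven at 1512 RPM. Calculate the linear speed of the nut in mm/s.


v = lead * (RPM/60) = 23.7*1512/60 = 597.2400

597.2400 mm/s


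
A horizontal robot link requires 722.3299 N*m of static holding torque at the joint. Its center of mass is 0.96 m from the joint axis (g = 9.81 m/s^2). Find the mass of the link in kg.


m = tau / (g*L) = 722.3299 / (9.81 * 0.96) = 76.7000

76.7000 kg


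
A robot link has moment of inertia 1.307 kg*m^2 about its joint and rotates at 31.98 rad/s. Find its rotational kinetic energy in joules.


KE = (1/2)*I*omega^2 = 0.5*1.307*31.98^2 = 668.3478

668.3478 J


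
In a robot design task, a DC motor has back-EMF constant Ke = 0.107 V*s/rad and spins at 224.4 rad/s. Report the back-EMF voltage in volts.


V_emf = Ke * omega = 0.107*224.4 = 24.0108

24.0108 V


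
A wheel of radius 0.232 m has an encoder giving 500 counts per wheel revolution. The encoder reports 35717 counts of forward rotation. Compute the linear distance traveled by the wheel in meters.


revs = 35717/500 = 71.434000
d = revs * 2*pi*r = 71.434000 * 2*pi*0.232 = 104.1293

104.1293 m


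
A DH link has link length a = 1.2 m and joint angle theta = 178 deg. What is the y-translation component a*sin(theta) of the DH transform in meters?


a*sin(theta) = 1.2*sin(178 deg) = 0.0419

0.0419 m


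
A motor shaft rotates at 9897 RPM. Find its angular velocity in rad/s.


omega = 9897 * 2*pi/60 = 1036.4114

1036.4114 rad/s


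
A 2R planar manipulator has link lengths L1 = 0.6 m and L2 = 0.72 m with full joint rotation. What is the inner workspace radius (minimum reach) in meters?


r_min = |L1 - L2| = |0.6 - 0.72| = 0.1200

0.1200 m


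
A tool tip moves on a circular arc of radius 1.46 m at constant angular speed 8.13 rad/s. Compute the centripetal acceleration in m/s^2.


a_c = omega^2 * r = 8.13^2 * 1.46 = 96.5015

96.5015 m/s^2


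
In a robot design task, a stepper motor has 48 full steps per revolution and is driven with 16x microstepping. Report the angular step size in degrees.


step = 360/(48*16) = 360/768 = 0.4688

0.4688 degrees


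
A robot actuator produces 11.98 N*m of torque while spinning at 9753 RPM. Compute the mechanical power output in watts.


omega = 9753 * 2*pi/60 = 1021.331772 rad/s
P = tau * omega = 11.98 * 1021.331772 = 12235.5546

12235.5546 W


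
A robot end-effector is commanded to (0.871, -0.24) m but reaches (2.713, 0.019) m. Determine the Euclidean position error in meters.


dx = 2.713 - (0.871) = 1.8420, dy = 0.019 - (-0.24) = 0.2590
err = sqrt(3.392964 + 0.067081) = 1.8601

1.8601 m


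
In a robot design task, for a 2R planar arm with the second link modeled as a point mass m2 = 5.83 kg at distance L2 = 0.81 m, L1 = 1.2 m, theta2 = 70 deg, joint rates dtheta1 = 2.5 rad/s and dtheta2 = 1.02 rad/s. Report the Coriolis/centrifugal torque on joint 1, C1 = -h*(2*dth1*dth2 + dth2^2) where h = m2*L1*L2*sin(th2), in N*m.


h = m2*L1*L2*sin(th2) = 5.83*1.2*0.81*sin(70 deg) = 5.325013
C1 = -h*(2*2.5*1.02 + 1.02^2) = -5.325013*6.1404 = -32.6977

-32.6977 N*m


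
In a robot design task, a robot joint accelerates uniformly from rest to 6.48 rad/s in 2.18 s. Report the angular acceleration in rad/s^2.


alpha = delta_omega / t = 6.48 / 2.18 = 2.9725

2.9725 rad/s^2


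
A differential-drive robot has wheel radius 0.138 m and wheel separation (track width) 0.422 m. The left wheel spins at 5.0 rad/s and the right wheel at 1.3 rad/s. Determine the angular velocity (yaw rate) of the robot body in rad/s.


omega = r*(wR - wL)/L = 0.138*(1.3 - (5.0))/0.422 = -1.2100

-1.2100 rad/s


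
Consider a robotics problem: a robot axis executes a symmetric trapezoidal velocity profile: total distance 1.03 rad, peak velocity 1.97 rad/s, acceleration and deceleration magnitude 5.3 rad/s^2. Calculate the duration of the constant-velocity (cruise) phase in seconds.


t_acc = v/a = 0.371698 s, d_acc = v^2/(2a) = 0.366123 rad each
d_cruise = 1.03 - 2*0.366123 = 0.297754 rad
t_cruise = d_cruise/v = 0.297754/1.97 = 0.1511

0.1511 s


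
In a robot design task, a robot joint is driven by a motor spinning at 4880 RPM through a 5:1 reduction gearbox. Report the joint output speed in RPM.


omega_joint = omega_motor / N = 4880 / 5 = 976.0000

976.0000 RPM


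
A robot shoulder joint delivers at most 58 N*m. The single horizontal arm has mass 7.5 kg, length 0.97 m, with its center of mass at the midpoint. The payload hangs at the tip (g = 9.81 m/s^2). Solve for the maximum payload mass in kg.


tau_arm = m_arm*g*(L/2) = 7.5*9.81*0.97/2 = 35.6839 N*m
tau_payload = tau_max - tau_arm = 58 - 35.6839 = 22.3161
m_payload = tau_payload / (g*L) = 22.3161 / (9.81*0.97) = 2.3452

2.3452 kg


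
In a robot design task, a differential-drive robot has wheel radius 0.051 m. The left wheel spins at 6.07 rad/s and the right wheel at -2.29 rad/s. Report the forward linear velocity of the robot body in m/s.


v = r*(wR + wL)/2 = 0.051*(-2.29 + 6.07)/2 = 0.0964

0.0964 m/s


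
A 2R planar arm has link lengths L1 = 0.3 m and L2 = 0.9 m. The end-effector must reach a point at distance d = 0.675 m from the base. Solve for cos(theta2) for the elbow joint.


cos(th2) = (d^2 - L1^2 - L2^2)/(2*L1*L2) = (0.675^2 - 0.3^2 - 0.9^2)/(2*0.3*0.9) = -0.8229

-0.8229


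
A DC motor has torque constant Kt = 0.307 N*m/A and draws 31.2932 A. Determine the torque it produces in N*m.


tau = Kt * I = 0.307*31.2932 = 9.6070

9.6070 N*m


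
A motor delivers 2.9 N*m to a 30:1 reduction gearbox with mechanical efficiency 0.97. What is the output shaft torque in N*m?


tau_out = tau_in * N * eta = 2.9 * 30 * 0.97 = 84.3900

84.3900 N*m


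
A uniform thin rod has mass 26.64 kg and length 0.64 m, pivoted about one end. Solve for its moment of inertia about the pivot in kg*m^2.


I = (1/3)*m*L^2 = (1/3)*26.64*0.64^2 = 3.6372

3.6372 kg*m^2


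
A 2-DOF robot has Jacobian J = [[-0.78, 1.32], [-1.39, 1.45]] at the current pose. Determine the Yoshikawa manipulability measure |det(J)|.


det(J) = -0.78*1.45 - (1.32)*(-1.39) = 0.7038
|det(J)| = 0.7038

0.7038


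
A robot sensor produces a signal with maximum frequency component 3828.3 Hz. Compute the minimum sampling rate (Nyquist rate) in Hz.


f_s,min = 2*f_max = 2*3828.3 = 7656.6000

7656.6000 Hz


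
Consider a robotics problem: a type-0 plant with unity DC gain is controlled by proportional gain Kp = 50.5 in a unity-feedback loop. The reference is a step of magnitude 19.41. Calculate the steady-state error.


e_ss = R/(1 + Kp) = 19.41/(1 + 50.5) = 19.41/51.5000 = 0.3769

0.3769


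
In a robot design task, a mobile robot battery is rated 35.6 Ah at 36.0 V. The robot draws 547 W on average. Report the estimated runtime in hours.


E = 35.6*36.0 = 1281.6000 Wh
t = E/P = 1281.6000/547 = 2.3430

2.3430 hours


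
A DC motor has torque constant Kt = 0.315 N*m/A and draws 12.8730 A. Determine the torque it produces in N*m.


tau = Kt * I = 0.315*12.8730 = 4.0550

4.0550 N*m


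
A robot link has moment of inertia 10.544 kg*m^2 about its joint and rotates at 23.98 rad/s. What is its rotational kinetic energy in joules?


KE = (1/2)*I*omega^2 = 0.5*10.544*23.98^2 = 3031.6130

3031.6130 J


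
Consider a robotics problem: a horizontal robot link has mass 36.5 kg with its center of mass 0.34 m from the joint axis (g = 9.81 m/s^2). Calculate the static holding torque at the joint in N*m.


tau = m*g*L = 36.5 * 9.81 * 0.34 = 121.7421

121.7421 N*m


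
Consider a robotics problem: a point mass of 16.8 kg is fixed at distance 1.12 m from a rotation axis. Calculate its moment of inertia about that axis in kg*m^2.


I = m*r^2 = 16.8*1.12^2 = 21.0739

21.0739 kg*m^2


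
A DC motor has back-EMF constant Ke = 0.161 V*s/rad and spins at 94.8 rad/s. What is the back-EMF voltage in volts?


V_emf = Ke * omega = 0.161*94.8 = 15.2628

15.2628 V


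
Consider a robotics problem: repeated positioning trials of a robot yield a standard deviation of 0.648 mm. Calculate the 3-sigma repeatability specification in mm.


repeatability = 3*sigma = 3*0.648 = 1.9440

1.9440 mm


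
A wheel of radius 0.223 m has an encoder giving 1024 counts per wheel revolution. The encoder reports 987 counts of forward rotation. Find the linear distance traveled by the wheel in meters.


revs = 987/1024 = 0.963867
d = revs * 2*pi*r = 0.963867 * 2*pi*0.223 = 1.3505

1.3505 m


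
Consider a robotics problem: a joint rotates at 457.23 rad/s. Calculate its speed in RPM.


RPM = 457.23 * 60/(2*pi) = 4366.2249

4366.2249 RPM


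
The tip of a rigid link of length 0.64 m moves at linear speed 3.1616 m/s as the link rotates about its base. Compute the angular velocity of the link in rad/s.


omega = v / L = 3.1616 / 0.64 = 4.9400

4.9400 rad/s


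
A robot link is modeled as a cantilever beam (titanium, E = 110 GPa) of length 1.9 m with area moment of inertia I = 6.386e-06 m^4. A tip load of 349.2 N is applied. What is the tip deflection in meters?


delta = F*L^3/(3*E*I) = 349.2*1.9^3/(3*1.100e+11*6.386e-06)
      = 2395.1628/2107380 = 0.0011

0.0011 m


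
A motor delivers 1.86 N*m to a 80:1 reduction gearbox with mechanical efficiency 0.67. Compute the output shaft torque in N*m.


tau_out = tau_in * N * eta = 1.86 * 80 * 0.67 = 99.6960

99.6960 N*m


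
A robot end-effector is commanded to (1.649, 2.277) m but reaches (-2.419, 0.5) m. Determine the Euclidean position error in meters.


dx = -2.419 - (1.649) = -4.0680, dy = 0.5 - (2.277) = -1.7770
err = sqrt(16.548624 + 3.157729) = 4.4392

4.4392 m


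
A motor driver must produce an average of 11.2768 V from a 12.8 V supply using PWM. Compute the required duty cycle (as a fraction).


D = V_avg/V_supply = 11.2768/12.8 = 0.8810

0.8810


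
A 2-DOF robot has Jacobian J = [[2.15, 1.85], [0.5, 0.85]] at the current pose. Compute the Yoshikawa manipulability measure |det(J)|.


det(J) = 2.15*0.85 - (1.85)*(0.5) = 0.9025
|det(J)| = 0.9025

0.9025


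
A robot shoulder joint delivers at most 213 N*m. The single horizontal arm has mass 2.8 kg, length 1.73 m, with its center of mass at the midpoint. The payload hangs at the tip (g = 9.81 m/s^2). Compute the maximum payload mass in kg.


tau_arm = m_arm*g*(L/2) = 2.8*9.81*1.73/2 = 23.7598 N*m
tau_payload = tau_max - tau_arm = 213 - 23.7598 = 189.2402
m_payload = tau_payload / (g*L) = 189.2402 / (9.81*1.73) = 11.1506

11.1506 kg


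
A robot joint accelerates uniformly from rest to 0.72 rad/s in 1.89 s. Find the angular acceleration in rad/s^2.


alpha = delta_omega / t = 0.72 / 1.89 = 0.3810

0.3810 rad/s^2


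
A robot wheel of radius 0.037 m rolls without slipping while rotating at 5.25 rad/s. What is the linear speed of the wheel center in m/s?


v = omega * r = 5.25 * 0.037 = 0.1942

0.1942 m/s


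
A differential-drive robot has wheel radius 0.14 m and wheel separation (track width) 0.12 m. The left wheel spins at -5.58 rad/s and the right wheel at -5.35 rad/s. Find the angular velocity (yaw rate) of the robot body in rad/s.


omega = r*(wR - wL)/L = 0.14*(-5.35 - (-5.58))/0.12 = 0.2683

0.2683 rad/s


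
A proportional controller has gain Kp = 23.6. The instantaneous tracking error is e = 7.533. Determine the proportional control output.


u_P = Kp * e = 23.6 * 7.533 = 177.7788

177.7788


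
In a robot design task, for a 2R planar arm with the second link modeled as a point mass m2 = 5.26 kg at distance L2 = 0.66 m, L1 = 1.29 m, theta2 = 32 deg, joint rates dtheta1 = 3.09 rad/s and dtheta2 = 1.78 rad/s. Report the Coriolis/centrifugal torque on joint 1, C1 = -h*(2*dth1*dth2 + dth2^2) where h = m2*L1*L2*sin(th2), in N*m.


h = m2*L1*L2*sin(th2) = 5.26*1.29*0.66*sin(32 deg) = 2.373171
C1 = -h*(2*3.09*1.78 + 1.78^2) = -2.373171*14.1688 = -33.6250

-33.6250 N*m


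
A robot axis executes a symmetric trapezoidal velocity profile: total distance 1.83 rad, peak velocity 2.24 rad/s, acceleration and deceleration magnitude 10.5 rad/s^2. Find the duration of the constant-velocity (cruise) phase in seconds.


t_acc = v/a = 0.213333 s, d_acc = v^2/(2a) = 0.238933 rad each
d_cruise = 1.83 - 2*0.238933 = 1.352134 rad
t_cruise = d_cruise/v = 1.352134/2.24 = 0.6036

0.6036 s


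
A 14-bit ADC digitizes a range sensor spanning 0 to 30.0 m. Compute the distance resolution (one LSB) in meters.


res = range / 2^n = 30.0/2^14 = 30.0/16384 = 0.0018

0.0018 m


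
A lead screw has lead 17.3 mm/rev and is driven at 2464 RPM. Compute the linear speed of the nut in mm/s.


v = lead * (RPM/60) = 17.3*2464/60 = 710.4533

710.4533 mm/s


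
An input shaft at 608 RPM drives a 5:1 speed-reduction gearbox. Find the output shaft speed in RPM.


omega_out = omega_in / N = 608 / 5 = 121.6000

121.6000 RPM


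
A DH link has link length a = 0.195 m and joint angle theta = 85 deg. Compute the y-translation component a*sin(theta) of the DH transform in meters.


a*sin(theta) = 0.195*sin(85 deg) = 0.1943

0.1943 m


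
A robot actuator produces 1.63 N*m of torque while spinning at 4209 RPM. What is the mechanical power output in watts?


omega = 4209 * 2*pi/60 = 440.765449 rad/s
P = tau * omega = 1.63 * 440.765449 = 718.4477

718.4477 W


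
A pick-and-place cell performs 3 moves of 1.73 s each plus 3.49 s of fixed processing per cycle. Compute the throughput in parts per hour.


T_cycle = 3*1.73 + 3.49 = 8.6800 s
rate = 3600/T = 414.7465

414.7465 parts/hour


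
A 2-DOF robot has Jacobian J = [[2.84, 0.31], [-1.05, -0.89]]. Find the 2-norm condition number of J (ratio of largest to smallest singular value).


JJ^T eigenvalues: trace(JJ^T) = 10.0563, det(JJ^T) = det(J)^2 = 4.84924441
s_max^2 = (10.0563 + sqrt(81.73219205))/2 = 9.54844291
s_min^2 = (10.0563 - sqrt(81.73219205))/2 = 0.50785709
kappa = s_max/s_min = sqrt(9.54844291/0.50785709) = 4.3361

4.3361


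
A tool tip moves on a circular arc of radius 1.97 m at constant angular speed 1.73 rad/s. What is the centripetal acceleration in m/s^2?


a_c = omega^2 * r = 1.73^2 * 1.97 = 5.8960

5.8960 m/s^2


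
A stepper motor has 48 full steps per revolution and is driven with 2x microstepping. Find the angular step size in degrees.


step = 360/(48*2) = 360/96 = 3.7500

3.7500 degrees


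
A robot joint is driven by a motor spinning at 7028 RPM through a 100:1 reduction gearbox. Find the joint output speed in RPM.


omega_joint = omega_motor / N = 7028 / 100 = 70.2800

70.2800 RPM


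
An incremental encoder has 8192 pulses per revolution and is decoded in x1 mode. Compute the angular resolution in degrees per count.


resolution = 360 / (PPR * 1) = 360 / 8192 = 0.0439

0.0439 degrees


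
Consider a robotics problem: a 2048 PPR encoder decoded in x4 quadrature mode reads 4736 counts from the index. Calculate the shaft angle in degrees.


angle = counts * 360 / (PPR*4) = 4736 * 360 / 8192 = 208.1250

208.1250 degrees


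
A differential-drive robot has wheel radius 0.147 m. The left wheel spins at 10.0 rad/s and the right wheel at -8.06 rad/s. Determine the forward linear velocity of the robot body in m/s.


v = r*(wR + wL)/2 = 0.147*(-8.06 + 10.0)/2 = 0.1426

0.1426 m/s


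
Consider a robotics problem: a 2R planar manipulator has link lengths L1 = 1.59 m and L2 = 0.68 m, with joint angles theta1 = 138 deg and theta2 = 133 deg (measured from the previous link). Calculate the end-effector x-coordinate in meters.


x = L1*cos(th1) + L2*cos(th1+th2) = 1.59*cos(138 deg) + 0.68*cos(271 deg) = -1.1697

-1.1697 m


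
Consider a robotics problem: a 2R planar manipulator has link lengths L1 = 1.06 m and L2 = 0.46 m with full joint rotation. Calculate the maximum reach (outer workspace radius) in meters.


r_max = L1 + L2 = 1.06 + 0.46 = 1.5200

1.5200 m


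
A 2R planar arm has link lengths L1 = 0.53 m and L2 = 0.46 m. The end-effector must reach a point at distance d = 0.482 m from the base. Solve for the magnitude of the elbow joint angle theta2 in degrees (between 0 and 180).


cos(th2) = (d^2 - L1^2 - L2^2)/(2*L1*L2) = (0.482^2 - 0.53^2 - 0.46^2)/(2*0.53*0.46) = -0.53358491
th2 = acos(-0.53358491) = 122.2480 deg

122.2480 degrees


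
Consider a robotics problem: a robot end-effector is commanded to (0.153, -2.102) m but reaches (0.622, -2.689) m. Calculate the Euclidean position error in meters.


dx = 0.622 - (0.153) = 0.4690, dy = -2.689 - (-2.102) = -0.5870
err = sqrt(0.219961 + 0.344569) = 0.7514

0.7514 m


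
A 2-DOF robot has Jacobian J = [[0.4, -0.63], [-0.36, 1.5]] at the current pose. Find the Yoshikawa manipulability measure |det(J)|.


det(J) = 0.4*1.5 - (-0.63)*(-0.36) = 0.3732
|det(J)| = 0.3732

0.3732


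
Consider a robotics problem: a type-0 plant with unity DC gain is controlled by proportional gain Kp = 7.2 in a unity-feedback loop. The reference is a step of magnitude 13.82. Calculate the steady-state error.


e_ss = R/(1 + Kp) = 13.82/(1 + 7.2) = 13.82/8.2000 = 1.6854

1.6854


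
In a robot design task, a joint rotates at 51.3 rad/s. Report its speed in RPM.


RPM = 51.3 * 60/(2*pi) = 489.8789

489.8789 RPM


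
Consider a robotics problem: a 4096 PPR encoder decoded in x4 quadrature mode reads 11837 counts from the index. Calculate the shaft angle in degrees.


angle = counts * 360 / (PPR*4) = 11837 * 360 / 16384 = 260.0903

260.0903 degrees


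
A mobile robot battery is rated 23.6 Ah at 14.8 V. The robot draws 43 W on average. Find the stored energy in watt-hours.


E = capacity * V = 23.6*14.8 = 349.2800

349.2800 Wh


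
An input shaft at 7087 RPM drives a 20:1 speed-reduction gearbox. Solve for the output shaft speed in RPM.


omega_out = omega_in / N = 7087 / 20 = 354.3500

354.3500 RPM


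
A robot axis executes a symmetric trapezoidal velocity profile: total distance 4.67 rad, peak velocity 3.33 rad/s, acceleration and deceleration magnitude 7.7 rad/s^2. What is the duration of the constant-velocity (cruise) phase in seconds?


t_acc = v/a = 0.432468 s, d_acc = v^2/(2a) = 0.720058 rad each
d_cruise = 4.67 - 2*0.720058 = 3.229884 rad
t_cruise = d_cruise/v = 3.229884/3.33 = 0.9699

0.9699 s


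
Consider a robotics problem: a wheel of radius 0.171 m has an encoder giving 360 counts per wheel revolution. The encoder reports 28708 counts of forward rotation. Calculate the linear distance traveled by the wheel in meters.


revs = 28708/360 = 79.744444
d = revs * 2*pi*r = 79.744444 * 2*pi*0.171 = 85.6794

85.6794 m


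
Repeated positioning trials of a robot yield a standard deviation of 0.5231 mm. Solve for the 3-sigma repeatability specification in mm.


repeatability = 3*sigma = 3*0.5231 = 1.5693

1.5693 mm


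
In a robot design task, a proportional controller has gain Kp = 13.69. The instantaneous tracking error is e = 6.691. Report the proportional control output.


u_P = Kp * e = 13.69 * 6.691 = 91.5998

91.5998


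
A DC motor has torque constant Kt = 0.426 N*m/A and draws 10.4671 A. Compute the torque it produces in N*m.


tau = Kt * I = 0.426*10.4671 = 4.4590

4.4590 N*m


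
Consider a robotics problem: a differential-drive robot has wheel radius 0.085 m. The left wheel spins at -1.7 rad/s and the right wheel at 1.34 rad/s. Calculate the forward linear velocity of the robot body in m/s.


v = r*(wR + wL)/2 = 0.085*(1.34 + -1.7)/2 = -0.0153

-0.0153 m/s


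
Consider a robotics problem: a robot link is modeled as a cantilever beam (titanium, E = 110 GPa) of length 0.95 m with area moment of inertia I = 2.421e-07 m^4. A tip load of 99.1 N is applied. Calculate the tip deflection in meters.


delta = F*L^3/(3*E*I) = 99.1*0.95^3/(3*1.100e+11*2.421e-07)
      = 84.9658625/79893 = 0.0011

0.0011 m


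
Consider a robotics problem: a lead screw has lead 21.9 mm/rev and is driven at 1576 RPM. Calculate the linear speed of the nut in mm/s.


v = lead * (RPM/60) = 21.9*1576/60 = 575.2400

575.2400 mm/s


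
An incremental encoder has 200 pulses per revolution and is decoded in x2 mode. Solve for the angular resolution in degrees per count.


resolution = 360 / (PPR * 2) = 360 / 400 = 0.9000

0.9000 degrees


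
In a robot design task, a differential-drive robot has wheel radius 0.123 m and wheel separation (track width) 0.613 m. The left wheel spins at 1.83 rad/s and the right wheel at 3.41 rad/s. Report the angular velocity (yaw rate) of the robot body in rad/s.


omega = r*(wR - wL)/L = 0.123*(3.41 - (1.83))/0.613 = 0.3170

0.3170 rad/s


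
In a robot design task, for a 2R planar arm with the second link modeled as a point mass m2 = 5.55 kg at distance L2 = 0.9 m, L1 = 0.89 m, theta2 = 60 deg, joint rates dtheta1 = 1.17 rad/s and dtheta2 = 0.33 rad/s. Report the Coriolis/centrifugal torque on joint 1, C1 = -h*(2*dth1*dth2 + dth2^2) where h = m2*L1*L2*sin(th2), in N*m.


h = m2*L1*L2*sin(th2) = 5.55*0.89*0.9*sin(60 deg) = 3.849959
C1 = -h*(2*1.17*0.33 + 0.33^2) = -3.849959*0.8811 = -3.3922

-3.3922 N*m


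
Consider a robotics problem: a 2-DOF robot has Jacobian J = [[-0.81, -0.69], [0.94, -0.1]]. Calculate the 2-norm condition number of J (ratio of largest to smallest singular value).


JJ^T eigenvalues: trace(JJ^T) = 2.0258, det(JJ^T) = det(J)^2 = 0.53231616
s_max^2 = (2.0258 + sqrt(1.97460100))/2 = 1.71550248
s_min^2 = (2.0258 - sqrt(1.97460100))/2 = 0.31029752
kappa = s_max/s_min = sqrt(1.71550248/0.31029752) = 2.3513

2.3513


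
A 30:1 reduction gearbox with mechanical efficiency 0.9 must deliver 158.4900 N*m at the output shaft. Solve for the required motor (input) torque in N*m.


tau_in = tau_out / (N * eta) = 158.4900 / (30 * 0.9) = 5.8700

5.8700 N*m


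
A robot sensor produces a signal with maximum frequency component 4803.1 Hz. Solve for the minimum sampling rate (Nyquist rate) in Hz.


f_s,min = 2*f_max = 2*4803.1 = 9606.2000

9606.2000 Hz


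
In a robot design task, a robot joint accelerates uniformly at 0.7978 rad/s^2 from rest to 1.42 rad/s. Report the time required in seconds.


t = delta_omega / alpha = 1.42 / 0.7978 = 1.7799

1.7799 s


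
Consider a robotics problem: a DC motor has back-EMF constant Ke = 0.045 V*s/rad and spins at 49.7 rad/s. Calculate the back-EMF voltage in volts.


V_emf = Ke * omega = 0.045*49.7 = 2.2365

2.2365 V


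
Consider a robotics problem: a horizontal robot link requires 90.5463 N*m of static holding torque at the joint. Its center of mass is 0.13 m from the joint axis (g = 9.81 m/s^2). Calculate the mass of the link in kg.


m = tau / (g*L) = 90.5463 / (9.81 * 0.13) = 71.0000

71.0000 kg


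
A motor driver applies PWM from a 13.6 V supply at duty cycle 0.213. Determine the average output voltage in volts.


V_avg = V_supply * D = 13.6*0.213 = 2.8968

2.8968 V


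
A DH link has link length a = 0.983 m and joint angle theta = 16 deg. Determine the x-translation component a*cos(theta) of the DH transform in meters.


a*cos(theta) = 0.983*cos(16 deg) = 0.9449

0.9449 m


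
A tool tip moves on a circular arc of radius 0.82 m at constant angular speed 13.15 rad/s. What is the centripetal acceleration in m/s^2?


a_c = omega^2 * r = 13.15^2 * 0.82 = 141.7964

141.7964 m/s^2


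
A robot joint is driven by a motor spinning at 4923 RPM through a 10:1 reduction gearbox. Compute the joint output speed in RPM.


omega_joint = omega_motor / N = 4923 / 10 = 492.3000

492.3000 RPM


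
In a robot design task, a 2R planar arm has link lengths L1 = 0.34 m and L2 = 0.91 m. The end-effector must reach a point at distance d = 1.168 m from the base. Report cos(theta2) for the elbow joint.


cos(th2) = (d^2 - L1^2 - L2^2)/(2*L1*L2) = (1.168^2 - 0.34^2 - 0.91^2)/(2*0.34*0.91) = 0.6796

0.6796


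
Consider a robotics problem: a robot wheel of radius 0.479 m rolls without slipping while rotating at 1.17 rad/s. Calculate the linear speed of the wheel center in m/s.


v = omega * r = 1.17 * 0.479 = 0.5604

0.5604 m/s


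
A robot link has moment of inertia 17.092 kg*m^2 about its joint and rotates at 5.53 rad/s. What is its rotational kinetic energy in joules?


KE = (1/2)*I*omega^2 = 0.5*17.092*5.53^2 = 261.3444

261.3444 J


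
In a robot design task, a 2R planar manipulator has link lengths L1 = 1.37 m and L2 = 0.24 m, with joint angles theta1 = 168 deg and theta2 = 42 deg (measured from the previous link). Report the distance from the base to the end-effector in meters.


x = L1*cos(th1) + L2*cos(th1+th2) = -1.547908
y = L1*sin(th1) + L2*sin(th1+th2) = 0.164839
d = sqrt(x^2 + y^2) = sqrt(2.396019 + 0.027172) = 1.5567

1.5567 m


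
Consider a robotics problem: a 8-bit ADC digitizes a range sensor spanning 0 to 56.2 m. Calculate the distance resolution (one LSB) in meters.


res = range / 2^n = 56.2/2^8 = 56.2/256 = 0.2195

0.2195 m


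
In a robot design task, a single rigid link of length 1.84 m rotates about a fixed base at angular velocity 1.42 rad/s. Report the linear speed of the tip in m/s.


v = L*omega = 1.84 * 1.42 = 2.6128

2.6128 m/s


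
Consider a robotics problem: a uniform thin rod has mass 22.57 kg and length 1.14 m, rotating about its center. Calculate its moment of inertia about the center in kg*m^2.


I = (1/12)*m*L^2 = (1/12)*22.57*1.14^2 = 2.4443

2.4443 kg*m^2


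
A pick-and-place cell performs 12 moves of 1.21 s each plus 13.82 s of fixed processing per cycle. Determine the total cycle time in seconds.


T = 12*1.21 + 13.82 = 28.3400

28.3400 s


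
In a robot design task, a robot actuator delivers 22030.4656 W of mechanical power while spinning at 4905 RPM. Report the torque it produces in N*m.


omega = 4905 * 2*pi/60 = 513.650399 rad/s
tau = P / omega = 22030.4656 / 513.650399 = 42.8900

42.8900 N*m


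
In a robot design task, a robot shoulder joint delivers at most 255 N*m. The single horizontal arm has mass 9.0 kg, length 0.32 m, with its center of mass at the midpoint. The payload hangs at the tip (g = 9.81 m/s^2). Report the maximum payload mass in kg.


tau_arm = m_arm*g*(L/2) = 9.0*9.81*0.32/2 = 14.1264 N*m
tau_payload = tau_max - tau_arm = 255 - 14.1264 = 240.8736
m_payload = tau_payload / (g*L) = 240.8736 / (9.81*0.32) = 76.7309

76.7309 kg


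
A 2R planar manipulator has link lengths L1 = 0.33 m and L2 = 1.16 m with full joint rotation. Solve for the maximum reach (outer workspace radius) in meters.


r_max = L1 + L2 = 0.33 + 1.16 = 1.4900

1.4900 m


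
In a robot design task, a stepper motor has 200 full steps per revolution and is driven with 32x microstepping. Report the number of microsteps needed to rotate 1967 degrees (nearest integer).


step_size = 360/(200*32) = 360/6400 = 0.056250 deg
n = 1967/(360/6400) = 1967*6400/360 = 34968.8889 -> 34969

34969 steps


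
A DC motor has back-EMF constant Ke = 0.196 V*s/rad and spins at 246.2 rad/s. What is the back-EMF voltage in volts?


V_emf = Ke * omega = 0.196*246.2 = 48.2552

48.2552 V


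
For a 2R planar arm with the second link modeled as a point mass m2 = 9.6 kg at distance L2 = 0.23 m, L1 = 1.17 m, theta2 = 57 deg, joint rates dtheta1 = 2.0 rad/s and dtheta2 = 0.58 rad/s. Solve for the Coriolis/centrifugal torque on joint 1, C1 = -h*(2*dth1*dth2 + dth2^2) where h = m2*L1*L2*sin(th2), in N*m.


h = m2*L1*L2*sin(th2) = 9.6*1.17*0.23*sin(57 deg) = 2.166588
C1 = -h*(2*2.0*0.58 + 0.58^2) = -2.166588*2.6564 = -5.7553

-5.7553 N*m


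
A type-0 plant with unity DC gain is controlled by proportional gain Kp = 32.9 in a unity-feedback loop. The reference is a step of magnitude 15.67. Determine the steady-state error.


e_ss = R/(1 + Kp) = 15.67/(1 + 32.9) = 15.67/33.9000 = 0.4622

0.4622


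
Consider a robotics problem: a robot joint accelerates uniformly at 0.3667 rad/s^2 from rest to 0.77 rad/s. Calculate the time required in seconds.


t = delta_omega / alpha = 0.77 / 0.3667 = 2.0998

2.0998 s


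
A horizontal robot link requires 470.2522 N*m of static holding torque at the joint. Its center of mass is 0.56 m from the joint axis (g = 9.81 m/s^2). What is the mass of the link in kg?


m = tau / (g*L) = 470.2522 / (9.81 * 0.56) = 85.6000

85.6000 kg


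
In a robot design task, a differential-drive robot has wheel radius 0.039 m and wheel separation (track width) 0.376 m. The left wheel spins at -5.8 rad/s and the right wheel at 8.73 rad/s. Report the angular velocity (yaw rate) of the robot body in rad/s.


omega = r*(wR - wL)/L = 0.039*(8.73 - (-5.8))/0.376 = 1.5071

1.5071 rad/s


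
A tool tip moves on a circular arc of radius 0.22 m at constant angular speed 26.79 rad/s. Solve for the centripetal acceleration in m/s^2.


a_c = omega^2 * r = 26.79^2 * 0.22 = 157.8949

157.8949 m/s^2


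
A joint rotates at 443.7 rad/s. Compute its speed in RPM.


RPM = 443.7 * 60/(2*pi) = 4237.0229

4237.0229 RPM


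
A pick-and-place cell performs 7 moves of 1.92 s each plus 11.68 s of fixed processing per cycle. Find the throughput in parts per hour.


T_cycle = 7*1.92 + 11.68 = 25.1200 s
rate = 3600/T = 143.3121

143.3121 parts/hour


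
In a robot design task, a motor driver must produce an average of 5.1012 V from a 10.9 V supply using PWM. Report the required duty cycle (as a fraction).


D = V_avg/V_supply = 5.1012/10.9 = 0.4680

0.4680


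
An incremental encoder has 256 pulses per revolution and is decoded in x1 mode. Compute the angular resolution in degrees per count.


resolution = 360 / (PPR * 1) = 360 / 256 = 1.4062

1.4062 degrees


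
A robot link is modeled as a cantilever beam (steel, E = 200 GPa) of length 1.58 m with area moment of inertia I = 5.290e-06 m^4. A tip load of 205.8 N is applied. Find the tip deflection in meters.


delta = F*L^3/(3*E*I) = 205.8*1.58^3/(3*2.000e+11*5.290e-06)
      = 811.7394096/3174000 = 2.5575e-04

2.5575e-04 m


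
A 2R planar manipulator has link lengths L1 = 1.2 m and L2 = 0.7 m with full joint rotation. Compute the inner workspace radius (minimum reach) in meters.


r_min = |L1 - L2| = |1.2 - 0.7| = 0.5000

0.5000 m


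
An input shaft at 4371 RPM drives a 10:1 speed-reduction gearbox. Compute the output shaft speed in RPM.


omega_out = omega_in / N = 4371 / 10 = 437.1000

437.1000 RPM


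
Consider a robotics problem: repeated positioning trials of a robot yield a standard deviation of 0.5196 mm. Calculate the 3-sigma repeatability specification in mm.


repeatability = 3*sigma = 3*0.5196 = 1.5588

1.5588 mm


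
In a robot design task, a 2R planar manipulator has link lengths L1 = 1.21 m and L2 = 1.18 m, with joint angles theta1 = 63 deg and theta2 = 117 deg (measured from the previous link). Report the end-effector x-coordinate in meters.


x = L1*cos(th1) + L2*cos(th1+th2) = 1.21*cos(63 deg) + 1.18*cos(180 deg) = -0.6307

-0.6307 m


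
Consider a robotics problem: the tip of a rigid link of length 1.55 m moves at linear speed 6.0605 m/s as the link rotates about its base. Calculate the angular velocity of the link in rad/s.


omega = v / L = 6.0605 / 1.55 = 3.9100

3.9100 rad/s


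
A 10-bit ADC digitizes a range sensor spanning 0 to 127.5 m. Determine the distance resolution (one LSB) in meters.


res = range / 2^n = 127.5/2^10 = 127.5/1024 = 0.1245

0.1245 m


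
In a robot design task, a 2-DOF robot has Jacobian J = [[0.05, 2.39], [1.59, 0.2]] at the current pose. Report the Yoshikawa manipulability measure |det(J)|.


det(J) = 0.05*0.2 - (2.39)*(1.59) = -3.7901
|det(J)| = 3.7901

3.7901


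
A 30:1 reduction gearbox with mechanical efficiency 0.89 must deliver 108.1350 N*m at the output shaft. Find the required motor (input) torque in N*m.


tau_in = tau_out / (N * eta) = 108.1350 / (30 * 0.89) = 4.0500

4.0500 N*m


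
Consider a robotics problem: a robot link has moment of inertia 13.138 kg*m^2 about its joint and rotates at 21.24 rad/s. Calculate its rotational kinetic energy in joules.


KE = (1/2)*I*omega^2 = 0.5*13.138*21.24^2 = 2963.5229

2963.5229 J


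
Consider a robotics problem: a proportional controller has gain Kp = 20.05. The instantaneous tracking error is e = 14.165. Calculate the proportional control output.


u_P = Kp * e = 20.05 * 14.165 = 284.0082

284.0082


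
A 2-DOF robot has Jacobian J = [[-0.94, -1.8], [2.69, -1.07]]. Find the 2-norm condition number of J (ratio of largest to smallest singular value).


JJ^T eigenvalues: trace(JJ^T) = 12.5046, det(JJ^T) = det(J)^2 = 34.19676484
s_max^2 = (12.5046 + sqrt(19.57796180))/2 = 8.46464953
s_min^2 = (12.5046 - sqrt(19.57796180))/2 = 4.03995047
kappa = s_max/s_min = sqrt(8.46464953/4.03995047) = 1.4475

1.4475


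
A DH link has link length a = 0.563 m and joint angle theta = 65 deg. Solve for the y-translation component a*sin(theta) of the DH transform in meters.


a*sin(theta) = 0.563*sin(65 deg) = 0.5103

0.5103 m


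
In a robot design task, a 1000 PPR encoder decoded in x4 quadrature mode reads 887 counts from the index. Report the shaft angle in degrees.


angle = counts * 360 / (PPR*4) = 887 * 360 / 4000 = 79.8300

79.8300 degrees


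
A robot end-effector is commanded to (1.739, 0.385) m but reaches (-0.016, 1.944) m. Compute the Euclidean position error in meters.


dx = -0.016 - (1.739) = -1.7550, dy = 1.944 - (0.385) = 1.5590
err = sqrt(3.080025 + 2.430481) = 2.3474

2.3474 m


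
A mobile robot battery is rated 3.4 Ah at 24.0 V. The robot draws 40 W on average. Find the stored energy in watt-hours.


E = capacity * V = 3.4*24.0 = 81.6000

81.6000 Wh


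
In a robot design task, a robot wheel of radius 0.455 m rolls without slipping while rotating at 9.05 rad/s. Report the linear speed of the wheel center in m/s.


v = omega * r = 9.05 * 0.455 = 4.1178

4.1178 m/s


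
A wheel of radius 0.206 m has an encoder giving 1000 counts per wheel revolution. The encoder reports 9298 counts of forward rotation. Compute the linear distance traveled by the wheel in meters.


revs = 9298/1000 = 9.298000
d = revs * 2*pi*r = 9.298000 * 2*pi*0.206 = 12.0347

12.0347 m


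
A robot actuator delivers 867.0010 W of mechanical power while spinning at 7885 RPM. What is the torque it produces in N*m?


omega = 7885 * 2*pi/60 = 825.715269 rad/s
tau = P / omega = 867.0010 / 825.715269 = 1.0500

1.0500 N*m


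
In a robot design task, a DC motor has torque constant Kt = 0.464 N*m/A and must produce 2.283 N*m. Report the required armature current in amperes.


I = tau / Kt = 2.283/0.464 = 4.9203

4.9203 A


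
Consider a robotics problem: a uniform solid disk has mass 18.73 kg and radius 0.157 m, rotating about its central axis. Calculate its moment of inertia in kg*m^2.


I = (1/2)*m*R^2 = 0.5*18.73*0.157^2 = 0.2308

0.2308 kg*m^2


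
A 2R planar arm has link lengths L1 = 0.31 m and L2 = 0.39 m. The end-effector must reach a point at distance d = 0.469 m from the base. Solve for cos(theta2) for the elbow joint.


cos(th2) = (d^2 - L1^2 - L2^2)/(2*L1*L2) = (0.469^2 - 0.31^2 - 0.39^2)/(2*0.31*0.39) = -0.1168

-0.1168


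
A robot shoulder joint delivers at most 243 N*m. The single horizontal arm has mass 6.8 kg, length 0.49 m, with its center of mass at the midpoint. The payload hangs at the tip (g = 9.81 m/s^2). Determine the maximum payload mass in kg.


tau_arm = m_arm*g*(L/2) = 6.8*9.81*0.49/2 = 16.3435 N*m
tau_payload = tau_max - tau_arm = 243 - 16.3435 = 226.6565
m_payload = tau_payload / (g*L) = 226.6565 / (9.81*0.49) = 47.1523

47.1523 kg


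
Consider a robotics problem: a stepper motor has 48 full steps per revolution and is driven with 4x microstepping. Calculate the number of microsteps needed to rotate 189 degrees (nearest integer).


step_size = 360/(48*4) = 360/192 = 1.875000 deg
n = 189/(360/192) = 189*192/360 = 100.8000 -> 101

101 steps


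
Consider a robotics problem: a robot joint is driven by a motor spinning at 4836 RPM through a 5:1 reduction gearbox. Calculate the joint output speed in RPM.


omega_joint = omega_motor / N = 4836 / 5 = 967.2000

967.2000 RPM
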